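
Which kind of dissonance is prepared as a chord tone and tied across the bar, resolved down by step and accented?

Approach: by preparation — the pitch is first a chord tone, then held (tied or repeated) while the harmony changes under it. Departure: down by step. Metric position: strong.
A prepared dissonance that resolves downward by step — a suspension. (The same figure resolving upward would be a retardation.)

Suspension.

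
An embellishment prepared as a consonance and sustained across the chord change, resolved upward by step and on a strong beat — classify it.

Approach: by preparation — the pitch is first a chord tone, then held (tied or repeated) while the harmony changes under it. Departure: up by step. Metric position: strong.
A prepared dissonance that resolves upward by step — a retardation. (The same figure resolving downward would be a suspension.)

Retardation.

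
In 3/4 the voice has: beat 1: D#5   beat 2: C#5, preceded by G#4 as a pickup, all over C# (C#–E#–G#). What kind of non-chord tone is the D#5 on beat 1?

The harmony at that moment is C# major triad (C#, E#, G#); D#5 is not a chord tone.
It is approached by leap up from G#4 and left by step down to C#5.
Leap in, step out, metrically accented — an appoggiatura.

Appoggiatura.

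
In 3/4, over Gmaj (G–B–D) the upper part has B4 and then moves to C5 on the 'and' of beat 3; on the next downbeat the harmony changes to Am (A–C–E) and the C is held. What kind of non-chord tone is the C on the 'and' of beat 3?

The harmony at that moment is G major triad (G, B, D); C5 is not a chord tone.
It is approached by step up from B4 and then sustained as the same pitch into the next harmony.
Arriving early and becoming a chord tone when the harmony changes — an anticipation.

Anticipation.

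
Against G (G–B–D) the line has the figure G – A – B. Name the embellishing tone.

The harmony at that moment is G major triad (G, B, D); A is not a chord tone.
It is approached by step up from G and left by step up to B.
Step in, step out in the same direction — a passing tone.

A is a passing tone.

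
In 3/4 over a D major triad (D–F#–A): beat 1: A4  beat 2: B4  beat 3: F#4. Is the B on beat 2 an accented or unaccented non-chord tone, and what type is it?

The harmony at that moment is D major triad (D, F#, A); B4 is not a chord tone.
It is approached by step up from A4 and left by leap down to F#4.
Step in, leap out — an escape tone.
It falls on a weak beat, so it is unaccented.

Unaccented escape tone.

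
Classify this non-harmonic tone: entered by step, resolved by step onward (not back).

Passing tone.

Approach: by step. Departure: by step, continuing in the same direction.
Stepwise on both sides with no change of direction means the note fills in the space between two different chord tones — a passing tone. (Had it turned back to its starting note it would be a neighbor tone instead.)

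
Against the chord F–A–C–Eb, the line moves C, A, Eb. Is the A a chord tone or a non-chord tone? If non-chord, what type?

F dominant seventh chord contains F, A, C, Eb; A is the third, so it is a chord tone.

Chord tone (the third of F dominant seventh chord).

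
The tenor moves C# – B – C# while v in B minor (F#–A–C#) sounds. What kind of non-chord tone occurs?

B is a neighbor tone.

The harmony at that moment is F# minor triad (F#, A, C#); B is not a chord tone.
It is approached by step down from C# and left by step up to C#.
Step away and step back to the same note — a neighbor tone (lower neighbor).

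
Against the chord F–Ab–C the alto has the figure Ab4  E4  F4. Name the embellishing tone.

E4 is an appoggiatura.

The harmony at that moment is F minor triad (F, Ab, C); E4 is not a chord tone.
It is approached by leap down from Ab4 and left by step up to F4.
Leap in, step out — an appoggiatura.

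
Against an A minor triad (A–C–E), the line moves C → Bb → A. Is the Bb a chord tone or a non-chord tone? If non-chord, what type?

Non-chord tone — a passing tone.

The harmony at that moment is A minor triad (A, C, E); Bb is not a chord tone.
It is approached by step down from C and left by step down to A.
Step in, step out in the same direction — a passing tone.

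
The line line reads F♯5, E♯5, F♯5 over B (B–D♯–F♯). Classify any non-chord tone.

The harmony at that moment is B major triad (B, D♯, F♯); E♯5 is not a chord tone.
It is approached by step down from F♯5 and left by step up to F♯5.
Step away and step back to the same note — a neighbor tone (lower neighbor).

E♯5 is a neighbor tone.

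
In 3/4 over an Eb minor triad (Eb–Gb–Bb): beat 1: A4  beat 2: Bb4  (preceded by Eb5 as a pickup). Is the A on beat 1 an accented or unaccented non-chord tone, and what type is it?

The harmony at that moment is Eb minor triad (Eb, Gb, Bb); A4 is not a chord tone.
It is approached by leap down from Eb5 and left by step up to Bb4.
Leap in, step out — an appoggiatura.
It falls on the downbeat, so it is accented.

Accented appoggiatura.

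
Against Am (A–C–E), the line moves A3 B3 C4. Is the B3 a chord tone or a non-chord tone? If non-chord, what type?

The harmony at that moment is A minor triad (A, C, E); B3 is not a chord tone.
It is approached by step up from A3 and left by step up to C4.
Step in, step out in the same direction — a passing tone.

Non-chord tone — a passing tone.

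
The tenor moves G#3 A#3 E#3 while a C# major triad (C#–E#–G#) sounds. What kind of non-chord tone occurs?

The harmony at that moment is C# major triad (C#, E#, G#); A#3 is not a chord tone.
It is approached by step up from G#3 and left by leap down to E#3.
Step in, leap out — an escape tone.

A#3 is an escape tone.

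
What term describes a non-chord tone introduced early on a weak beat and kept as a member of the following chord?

Approach: ahead of the chord change (typically by step), so it is dissonant against the current harmony. Departure: none — the same pitch is restated or held and is a chord tone of the new harmony.
Dissonant first, consonant once the harmony catches up: the note simply arrives early — an anticipation. (The reverse timing, consonant first and dissonant after the change, would be a suspension or retardation.)

Anticipation.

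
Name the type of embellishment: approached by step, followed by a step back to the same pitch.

Neighbor tone.

Approach: by step. Departure: by step in the opposite direction, back to the starting pitch.
Stepwise on both sides but reversing to return to the same chord tone — a neighbor tone. (Had it continued onward in the same direction it would be a passing tone instead.)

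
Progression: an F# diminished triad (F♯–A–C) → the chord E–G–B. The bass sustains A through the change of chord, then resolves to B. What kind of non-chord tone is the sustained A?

A is a retardation.

The harmony at that moment is E minor triad (E, G, B); A is not a chord tone.
It is held over (the same pitch as the preceding A) and left by step up to B.
Held over from the previous chord and resolving up by step — a retardation.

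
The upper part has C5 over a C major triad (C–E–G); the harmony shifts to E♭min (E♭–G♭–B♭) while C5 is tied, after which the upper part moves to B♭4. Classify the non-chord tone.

The harmony at that moment is E♭ minor triad (E♭, G♭, B♭); C5 is not a chord tone.
It is held over (the same pitch as the preceding C5) and left by step down to B♭4.
Held over from the previous chord and resolving down by step — a suspension.

C5 is a suspension.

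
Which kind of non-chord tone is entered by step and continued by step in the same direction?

Passing tone.

Approach: by step. Departure: by step, continuing in the same direction.
Stepwise on both sides with no change of direction means the note fills in the space between two different chord tones — a passing tone. (Had it turned back to its starting note it would be a neighbor tone instead.)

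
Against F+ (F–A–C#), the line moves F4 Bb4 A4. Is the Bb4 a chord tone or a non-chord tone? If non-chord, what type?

The harmony at that moment is F augmented triad (F, A, C#); Bb4 is not a chord tone.
It is approached by leap up from F4 and left by step down to A4.
Leap in, step out — an appoggiatura.

Non-chord tone — an appoggiatura.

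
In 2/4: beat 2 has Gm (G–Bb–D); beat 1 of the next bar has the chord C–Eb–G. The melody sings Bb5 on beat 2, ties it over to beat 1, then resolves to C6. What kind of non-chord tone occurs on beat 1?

Retardation.

The harmony at that moment is C minor triad (C, Eb, G); Bb5 is not a chord tone.
It is held over (the same pitch as the preceding Bb5) and left by step up to C6.
Held over from the previous chord and resolving up by step — a retardation.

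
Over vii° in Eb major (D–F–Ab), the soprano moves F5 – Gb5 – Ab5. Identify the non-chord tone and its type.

The harmony at that moment is D diminished triad (D, F, Ab); Gb5 is not a chord tone.
It is approached by step up from F5 and left by step up to Ab5.
Step in, step out in the same direction — a passing tone.

Gb5 is a passing tone.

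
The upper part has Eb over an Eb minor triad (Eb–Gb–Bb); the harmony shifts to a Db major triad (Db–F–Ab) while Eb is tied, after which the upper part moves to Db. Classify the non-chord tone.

The harmony at that moment is Db major triad (Db, F, Ab); Eb is not a chord tone.
It is held over (the same pitch as the preceding Eb) and left by step down to Db.
Held over from the previous chord and resolving down by step — a suspension.

Eb is a suspension.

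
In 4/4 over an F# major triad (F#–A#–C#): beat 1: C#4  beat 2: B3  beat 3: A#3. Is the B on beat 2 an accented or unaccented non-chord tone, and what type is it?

Unaccented passing tone.

The harmony at that moment is F# major triad (F#, A#, C#); B3 is not a chord tone.
It is approached by step down from C#4 and left by step down to A#3.
Step in, step out in the same direction — a passing tone.
It falls on a weak beat, so it is unaccented.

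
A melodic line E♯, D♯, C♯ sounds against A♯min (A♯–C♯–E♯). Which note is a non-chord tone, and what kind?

D♯ is a passing tone.

The harmony at that moment is A♯ minor triad (A♯, C♯, E♯); D♯ is not a chord tone.
It is approached by step down from E♯ and left by step down to C♯.
Step in, step out in the same direction — a passing tone.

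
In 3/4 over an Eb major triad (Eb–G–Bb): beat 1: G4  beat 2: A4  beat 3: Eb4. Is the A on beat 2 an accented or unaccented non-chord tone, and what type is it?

The harmony at that moment is Eb major triad (Eb, G, Bb); A4 is not a chord tone.
It is approached by step up from G4 and left by leap down to Eb4.
Step in, leap out — an escape tone.
It falls on a weak beat, so it is unaccented.

Unaccented escape tone.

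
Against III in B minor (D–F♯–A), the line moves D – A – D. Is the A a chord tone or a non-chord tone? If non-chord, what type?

Chord tone (the fifth of D major triad).

D major triad contains D, F♯, A; A is the fifth, so it is a chord tone.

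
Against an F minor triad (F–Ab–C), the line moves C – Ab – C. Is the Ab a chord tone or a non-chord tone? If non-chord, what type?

Chord tone (the third of F minor triad).

F minor triad contains F, Ab, C; Ab is the third, so it is a chord tone.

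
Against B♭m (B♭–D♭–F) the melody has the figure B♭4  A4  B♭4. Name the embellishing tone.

A4 is a neighbor tone.

The harmony at that moment is B♭ minor triad (B♭, D♭, F); A4 is not a chord tone.
It is approached by step down from B♭4 and left by step up to B♭4.
Step away and step back to the same note — a neighbor tone (lower neighbor).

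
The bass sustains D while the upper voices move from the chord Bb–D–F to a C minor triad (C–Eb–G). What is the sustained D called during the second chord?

Pedal tone (pedal point).

The harmony at that moment is C minor triad (C, Eb, G); D is not a chord tone.
It is held over (the same pitch as the preceding D) and then sustained as the same pitch into the next harmony.
Sustained through a change of harmony — a pedal tone.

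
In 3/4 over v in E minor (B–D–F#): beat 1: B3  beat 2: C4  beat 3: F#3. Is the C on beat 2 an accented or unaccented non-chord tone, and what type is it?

The harmony at that moment is B minor triad (B, D, F#); C4 is not a chord tone.
It is approached by step up from B3 and left by leap down to F#3.
Step in, leap out — an escape tone.
It falls on a weak beat, so it is unaccented.

Unaccented escape tone.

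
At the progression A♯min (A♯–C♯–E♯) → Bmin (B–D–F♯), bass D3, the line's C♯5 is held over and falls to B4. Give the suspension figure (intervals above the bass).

7–6 suspension.

At the second chord the bass is D3. The suspended C♯5 lies a seventh above the bass; after resolving down by step to B4, the interval above the bass becomes a sixth.
Suspension figures are named by those two intervals: 7–6.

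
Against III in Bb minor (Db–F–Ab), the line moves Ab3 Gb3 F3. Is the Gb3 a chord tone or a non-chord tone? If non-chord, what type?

The harmony at that moment is Db major triad (Db, F, Ab); Gb3 is not a chord tone.
It is approached by step down from Ab3 and left by step down to F3.
Step in, step out in the same direction — a passing tone.

Non-chord tone — a passing tone.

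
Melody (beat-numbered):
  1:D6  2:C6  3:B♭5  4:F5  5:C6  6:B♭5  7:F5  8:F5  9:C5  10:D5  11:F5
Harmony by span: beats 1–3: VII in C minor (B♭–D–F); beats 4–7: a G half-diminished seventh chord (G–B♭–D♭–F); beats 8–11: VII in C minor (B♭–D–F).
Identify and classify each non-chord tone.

C6 (beat 2) — passing tone; C6 (beat 5) — appoggiatura; C5 (beat 9) — appoggiatura.

The harmony at that moment is B♭ major triad (B♭, D, F); C6 is not a chord tone.
It is approached by step down from D6 and left by step down to B♭5.
Step in, step out in the same direction — a passing tone.
The harmony at that moment is G half-diminished seventh chord (G, B♭, D♭, F); C6 is not a chord tone.
It is approached by leap up from F5 and left by step down to B♭5.
Leap in, step out — an appoggiatura.
The harmony at that moment is B♭ major triad (B♭, D, F); C5 is not a chord tone.
It is approached by leap down from F5 and left by step up to D5.
Leap in, step out — an appoggiatura.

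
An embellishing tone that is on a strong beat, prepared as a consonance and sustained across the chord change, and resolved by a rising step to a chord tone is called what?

Retardation.

Approach: by preparation — the pitch is first a chord tone, then held (tied or repeated) while the harmony changes under it. Departure: up by step. Metric position: strong.
A prepared dissonance that resolves upward by step — a retardation. (The same figure resolving downward would be a suspension.)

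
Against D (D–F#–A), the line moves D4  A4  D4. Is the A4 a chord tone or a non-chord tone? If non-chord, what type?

Chord tone (the fifth of D major triad).

D major triad contains D, F#, A; A is the fifth, so it is a chord tone.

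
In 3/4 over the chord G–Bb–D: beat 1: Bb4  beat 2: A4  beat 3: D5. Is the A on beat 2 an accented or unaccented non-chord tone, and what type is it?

Unaccented escape tone.

The harmony at that moment is G minor triad (G, Bb, D); A4 is not a chord tone.
It is approached by step down from Bb4 and left by leap up to D5.
Step in, leap out — an escape tone.
It falls on a weak beat, so it is unaccented.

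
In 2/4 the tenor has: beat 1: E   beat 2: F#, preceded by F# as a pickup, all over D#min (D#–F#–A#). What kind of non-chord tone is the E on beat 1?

Lower neighbor tone.

The harmony at that moment is D# minor triad (D#, F#, A#); E is not a chord tone.
It is approached by step down from F# and left by step up to F#.
Step away and step back to the same note — a neighbor tone (lower neighbor).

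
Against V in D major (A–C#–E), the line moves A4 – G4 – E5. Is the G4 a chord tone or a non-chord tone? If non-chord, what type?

The harmony at that moment is A major triad (A, C#, E); G4 is not a chord tone.
It is approached by step down from A4 and left by leap up to E5.
Step in, leap out — an escape tone.

Non-chord tone — an escape tone.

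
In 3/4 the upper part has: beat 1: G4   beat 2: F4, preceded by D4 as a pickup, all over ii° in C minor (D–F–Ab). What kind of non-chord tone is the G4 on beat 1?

Appoggiatura.

The harmony at that moment is D diminished triad (D, F, Ab); G4 is not a chord tone.
It is approached by leap up from D4 and left by step down to F4.
Leap in, step out, metrically accented — an appoggiatura.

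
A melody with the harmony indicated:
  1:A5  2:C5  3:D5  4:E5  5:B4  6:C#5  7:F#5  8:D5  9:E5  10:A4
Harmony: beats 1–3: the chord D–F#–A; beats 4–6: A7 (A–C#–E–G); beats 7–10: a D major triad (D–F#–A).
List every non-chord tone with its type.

The harmony at that moment is D major triad (D, F#, A); C5 is not a chord tone.
It is approached by leap down from A5 and left by step up to D5.
Leap in, step out — an appoggiatura.
The harmony at that moment is A dominant seventh chord (A, C#, E, G); B4 is not a chord tone.
It is approached by leap down from E5 and left by step up to C#5.
Leap in, step out — an appoggiatura.
The harmony at that moment is D major triad (D, F#, A); E5 is not a chord tone.
It is approached by step up from D5 and left by leap down to A4.
Step in, leap out — an escape tone.

C5 (beat 2) — appoggiatura; B4 (beat 5) — appoggiatura; E5 (beat 9) — escape tone.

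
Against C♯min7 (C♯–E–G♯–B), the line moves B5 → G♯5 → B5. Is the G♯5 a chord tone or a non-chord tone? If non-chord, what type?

C# minor seventh chord contains C♯, E, G♯, B; G♯ is the fifth, so it is a chord tone.

Chord tone (the fifth of C# minor seventh chord).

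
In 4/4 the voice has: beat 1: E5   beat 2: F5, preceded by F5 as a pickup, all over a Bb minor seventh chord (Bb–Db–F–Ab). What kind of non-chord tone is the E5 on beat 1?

The harmony at that moment is Bb minor seventh chord (Bb, Db, F, Ab); E5 is not a chord tone.
It is approached by step down from F5 and left by step up to F5.
Step away and step back to the same note — a neighbor tone (lower neighbor).

Lower neighbor tone.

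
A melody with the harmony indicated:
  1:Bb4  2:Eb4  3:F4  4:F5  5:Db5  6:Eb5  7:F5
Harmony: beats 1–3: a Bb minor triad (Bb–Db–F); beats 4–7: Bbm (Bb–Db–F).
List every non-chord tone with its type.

Eb4 (beat 2) — appoggiatura; Eb5 (beat 6) — passing tone.

The harmony at that moment is Bb minor triad (Bb, Db, F); Eb4 is not a chord tone.
It is approached by leap down from Bb4 and left by step up to F4.
Leap in, step out — an appoggiatura.
The harmony at that moment is Bb minor triad (Bb, Db, F); Eb5 is not a chord tone.
It is approached by step up from Db5 and left by step up to F5.
Step in, step out in the same direction — a passing tone.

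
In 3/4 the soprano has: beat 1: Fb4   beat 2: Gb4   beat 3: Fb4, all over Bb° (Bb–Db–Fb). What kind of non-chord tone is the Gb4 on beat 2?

The harmony at that moment is Bb diminished triad (Bb, Db, Fb); Gb4 is not a chord tone.
It is approached by step up from Fb4 and left by step down to Fb4.
Step away and step back to the same note — a neighbor tone (upper neighbor).

Upper neighbor tone.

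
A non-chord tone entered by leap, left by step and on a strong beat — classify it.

Approach: by leap. Departure: by step. Metric position: strong.
Leap in, step out, in a metrically strong position — an appoggiatura. (It is the mirror image of the escape tone, which steps in and leaps out from a weak position.)

Appoggiatura.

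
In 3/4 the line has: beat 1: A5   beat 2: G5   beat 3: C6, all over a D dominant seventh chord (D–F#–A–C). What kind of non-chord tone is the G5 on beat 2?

Escape tone.

The harmony at that moment is D dominant seventh chord (D, F#, A, C); G5 is not a chord tone.
It is approached by step down from A5 and left by leap up to C6.
Step in, leap out, on a weak beat — an escape tone.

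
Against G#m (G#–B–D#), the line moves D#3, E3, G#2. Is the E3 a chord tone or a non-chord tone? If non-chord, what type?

Non-chord tone — an escape tone.

The harmony at that moment is G# minor triad (G#, B, D#); E3 is not a chord tone.
It is approached by step up from D#3 and left by leap down to G#2.
Step in, leap out — an escape tone.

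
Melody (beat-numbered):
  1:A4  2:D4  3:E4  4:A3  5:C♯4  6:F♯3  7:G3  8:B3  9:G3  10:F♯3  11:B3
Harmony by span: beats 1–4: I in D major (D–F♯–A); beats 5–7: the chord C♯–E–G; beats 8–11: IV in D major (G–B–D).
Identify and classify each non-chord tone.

The harmony at that moment is D major triad (D, F♯, A); E4 is not a chord tone.
It is approached by step up from D4 and left by leap down to A3.
Step in, leap out — an escape tone.
The harmony at that moment is C♯ diminished triad (C♯, E, G); F♯3 is not a chord tone.
It is approached by leap down from C♯4 and left by step up to G3.
Leap in, step out — an appoggiatura.
The harmony at that moment is G major triad (G, B, D); F♯3 is not a chord tone.
It is approached by step down from G3 and left by leap up to B3.
Step in, leap out — an escape tone.

E4 (beat 3) — escape tone; F♯3 (beat 6) — appoggiatura; F♯3 (beat 10) — escape tone.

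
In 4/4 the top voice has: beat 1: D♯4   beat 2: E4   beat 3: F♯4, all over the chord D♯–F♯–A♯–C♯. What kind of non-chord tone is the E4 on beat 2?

The harmony at that moment is D♯ minor seventh chord (D♯, F♯, A♯, C♯); E4 is not a chord tone.
It is approached by step up from D♯4 and left by step up to F♯4.
Step in, step out in the same direction — a passing tone.

Passing tone.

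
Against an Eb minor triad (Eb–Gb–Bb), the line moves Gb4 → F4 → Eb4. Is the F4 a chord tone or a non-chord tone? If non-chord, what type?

The harmony at that moment is Eb minor triad (Eb, Gb, Bb); F4 is not a chord tone.
It is approached by step down from Gb4 and left by step down to Eb4.
Step in, step out in the same direction — a passing tone.

Non-chord tone — a passing tone.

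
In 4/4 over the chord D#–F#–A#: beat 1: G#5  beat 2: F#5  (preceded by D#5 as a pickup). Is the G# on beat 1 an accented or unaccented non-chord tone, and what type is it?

Accented appoggiatura.

The harmony at that moment is D# minor triad (D#, F#, A#); G#5 is not a chord tone.
It is approached by leap up from D#5 and left by step down to F#5.
Leap in, step out — an appoggiatura.
It falls on the downbeat, so it is accented.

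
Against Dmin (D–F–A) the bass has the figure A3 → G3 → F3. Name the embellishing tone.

G3 is a passing tone.

The harmony at that moment is D minor triad (D, F, A); G3 is not a chord tone.
It is approached by step down from A3 and left by step down to F3.
Step in, step out in the same direction — a passing tone.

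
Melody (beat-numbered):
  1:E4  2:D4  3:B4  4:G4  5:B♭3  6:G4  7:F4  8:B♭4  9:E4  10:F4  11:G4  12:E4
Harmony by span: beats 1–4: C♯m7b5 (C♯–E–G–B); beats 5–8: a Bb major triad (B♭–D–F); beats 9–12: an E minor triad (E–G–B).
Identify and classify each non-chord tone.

The harmony at that moment is C♯ half-diminished seventh chord (C♯, E, G, B); D4 is not a chord tone.
It is approached by step down from E4 and left by leap up to B4.
Step in, leap out — an escape tone.
The harmony at that moment is B♭ major triad (B♭, D, F); G4 is not a chord tone.
It is approached by leap up from B♭3 and left by step down to F4.
Leap in, step out — an appoggiatura.
The harmony at that moment is E minor triad (E, G, B); F4 is not a chord tone.
It is approached by step up from E4 and left by step up to G4.
Step in, step out in the same direction — a passing tone.

D4 (beat 2) — escape tone; G4 (beat 6) — appoggiatura; F4 (beat 10) — passing tone.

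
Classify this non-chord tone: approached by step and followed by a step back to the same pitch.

Neighbor tone.

Approach: by step. Departure: by step in the opposite direction, back to the starting pitch.
Stepwise on both sides but reversing to return to the same chord tone — a neighbor tone. (Had it continued onward in the same direction it would be a passing tone instead.)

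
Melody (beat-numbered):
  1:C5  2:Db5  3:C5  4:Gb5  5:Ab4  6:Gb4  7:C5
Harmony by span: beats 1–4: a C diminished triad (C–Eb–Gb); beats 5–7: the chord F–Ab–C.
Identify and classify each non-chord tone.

The harmony at that moment is C diminished triad (C, Eb, Gb); Db5 is not a chord tone.
It is approached by step up from C5 and left by step down to C5.
Step away and step back to the same note — a neighbor tone (upper neighbor).
The harmony at that moment is F minor triad (F, Ab, C); Gb4 is not a chord tone.
It is approached by step down from Ab4 and left by leap up to C5.
Step in, leap out — an escape tone.

Db5 (beat 2) — neighbor tone; Gb4 (beat 6) — escape tone.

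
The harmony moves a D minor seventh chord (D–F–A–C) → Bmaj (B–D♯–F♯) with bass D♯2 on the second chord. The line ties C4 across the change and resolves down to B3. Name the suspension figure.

At the second chord the bass is D♯2. The suspended C4 lies a seventh above the bass; after resolving down by step to B3, the interval above the bass becomes a sixth.
Suspension figures are named by those two intervals: 7–6.

7–6 suspension.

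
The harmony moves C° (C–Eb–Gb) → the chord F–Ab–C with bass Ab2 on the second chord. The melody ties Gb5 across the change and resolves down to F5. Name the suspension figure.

At the second chord the bass is Ab2. The suspended Gb5 lies a seventh above the bass; after resolving down by step to F5, the interval above the bass becomes a sixth.
Suspension figures are named by those two intervals: 7–6.

7–6 suspension.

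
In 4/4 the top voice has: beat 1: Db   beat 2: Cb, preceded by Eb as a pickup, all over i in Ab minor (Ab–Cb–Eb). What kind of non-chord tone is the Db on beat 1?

Passing tone.

The harmony at that moment is Ab minor triad (Ab, Cb, Eb); Db is not a chord tone.
It is approached by step down from Eb and left by step down to Cb.
Step in, step out in the same direction — a passing tone.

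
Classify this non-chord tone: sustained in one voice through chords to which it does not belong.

Approach: none. Departure: none — a single pitch is sustained while the chords change around it, passing through harmonies that do not contain it.
No melodic motion at all; the dissonance is created entirely by the moving harmonies against the stationary note — a pedal tone (pedal point).

Pedal tone.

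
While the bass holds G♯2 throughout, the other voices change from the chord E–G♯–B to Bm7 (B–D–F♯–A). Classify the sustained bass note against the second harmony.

Pedal tone (pedal point).

The harmony at that moment is B minor seventh chord (B, D, F♯, A); G♯2 is not a chord tone.
It is held over (the same pitch as the preceding G♯2) and then sustained as the same pitch into the next harmony.
Sustained through a change of harmony — a pedal tone.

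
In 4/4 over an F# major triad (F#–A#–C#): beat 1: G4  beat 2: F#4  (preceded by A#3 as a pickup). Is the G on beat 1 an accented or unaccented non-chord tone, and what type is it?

The harmony at that moment is F# major triad (F#, A#, C#); G4 is not a chord tone.
It is approached by leap up from A#3 and left by step down to F#4.
Leap in, step out — an appoggiatura.
It falls on the downbeat, so it is accented.

Accented appoggiatura.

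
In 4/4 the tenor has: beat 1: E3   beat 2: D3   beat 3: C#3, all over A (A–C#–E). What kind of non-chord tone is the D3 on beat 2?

The harmony at that moment is A major triad (A, C#, E); D3 is not a chord tone.
It is approached by step down from E3 and left by step down to C#3.
Step in, step out in the same direction — a passing tone.

Passing tone.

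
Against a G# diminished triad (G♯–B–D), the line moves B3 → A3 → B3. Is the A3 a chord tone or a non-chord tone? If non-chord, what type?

The harmony at that moment is G♯ diminished triad (G♯, B, D); A3 is not a chord tone.
It is approached by step down from B3 and left by step up to B3.
Step away and step back to the same note — a neighbor tone (lower neighbor).

Non-chord tone — a neighbor tone.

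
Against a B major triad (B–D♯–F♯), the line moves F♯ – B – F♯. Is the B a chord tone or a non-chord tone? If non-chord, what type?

Chord tone (the root of B major triad).

B major triad contains B, D♯, F♯; B is the root, so it is a chord tone.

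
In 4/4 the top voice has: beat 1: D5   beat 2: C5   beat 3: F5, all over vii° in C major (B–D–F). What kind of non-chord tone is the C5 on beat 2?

The harmony at that moment is B diminished triad (B, D, F); C5 is not a chord tone.
It is approached by step down from D5 and left by leap up to F5.
Step in, leap out, on a weak beat — an escape tone.

Escape tone.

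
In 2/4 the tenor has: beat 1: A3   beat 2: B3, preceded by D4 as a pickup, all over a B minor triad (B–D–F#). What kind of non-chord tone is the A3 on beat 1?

The harmony at that moment is B minor triad (B, D, F#); A3 is not a chord tone.
It is approached by leap down from D4 and left by step up to B3.
Leap in, step out, metrically accented — an appoggiatura.

Appoggiatura.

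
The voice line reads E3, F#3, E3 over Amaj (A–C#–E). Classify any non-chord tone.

The harmony at that moment is A major triad (A, C#, E); F#3 is not a chord tone.
It is approached by step up from E3 and left by step down to E3.
Step away and step back to the same note — a neighbor tone (upper neighbor).

F#3 is a neighbor tone.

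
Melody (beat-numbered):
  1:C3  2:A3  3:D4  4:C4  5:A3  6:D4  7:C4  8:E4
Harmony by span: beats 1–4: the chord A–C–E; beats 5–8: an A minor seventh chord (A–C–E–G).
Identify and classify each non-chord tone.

The harmony at that moment is A minor triad (A, C, E); D4 is not a chord tone.
It is approached by leap up from A3 and left by step down to C4.
Leap in, step out — an appoggiatura.
The harmony at that moment is A minor seventh chord (A, C, E, G); D4 is not a chord tone.
It is approached by leap up from A3 and left by step down to C4.
Leap in, step out — an appoggiatura.

D4 (beat 3) — appoggiatura; D4 (beat 6) — appoggiatura.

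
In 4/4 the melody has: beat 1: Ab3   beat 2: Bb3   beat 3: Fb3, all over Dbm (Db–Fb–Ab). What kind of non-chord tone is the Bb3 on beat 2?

Escape tone.

The harmony at that moment is Db minor triad (Db, Fb, Ab); Bb3 is not a chord tone.
It is approached by step up from Ab3 and left by leap down to Fb3.
Step in, leap out, on a weak beat — an escape tone.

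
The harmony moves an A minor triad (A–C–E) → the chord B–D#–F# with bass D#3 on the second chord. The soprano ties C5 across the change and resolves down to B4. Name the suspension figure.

7–6 suspension.

At the second chord the bass is D#3. The suspended C5 lies a seventh above the bass; after resolving down by step to B4, the interval above the bass becomes a sixth.
Suspension figures are named by those two intervals: 7–6.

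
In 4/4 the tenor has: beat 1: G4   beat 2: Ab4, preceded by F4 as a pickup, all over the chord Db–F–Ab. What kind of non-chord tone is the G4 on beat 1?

Passing tone.

The harmony at that moment is Db major triad (Db, F, Ab); G4 is not a chord tone.
It is approached by step up from F4 and left by step up to Ab4.
Step in, step out in the same direction — a passing tone.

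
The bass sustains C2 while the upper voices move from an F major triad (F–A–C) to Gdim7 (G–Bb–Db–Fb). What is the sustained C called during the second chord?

The harmony at that moment is G diminished seventh chord (G, Bb, Db, Fb); C2 is not a chord tone.
It is held over (the same pitch as the preceding C2) and then sustained as the same pitch into the next harmony.
Sustained through a change of harmony — a pedal tone.

Pedal tone (pedal point).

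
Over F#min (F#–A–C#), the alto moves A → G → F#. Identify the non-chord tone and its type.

G is a passing tone.

The harmony at that moment is F# minor triad (F#, A, C#); G is not a chord tone.
It is approached by step down from A and left by step down to F#.
Step in, step out in the same direction — a passing tone.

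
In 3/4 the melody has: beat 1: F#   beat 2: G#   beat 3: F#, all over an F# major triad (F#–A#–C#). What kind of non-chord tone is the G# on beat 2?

The harmony at that moment is F# major triad (F#, A#, C#); G# is not a chord tone.
It is approached by step up from F# and left by step down to F#.
Step away and step back to the same note — a neighbor tone (upper neighbor).

Upper neighbor tone.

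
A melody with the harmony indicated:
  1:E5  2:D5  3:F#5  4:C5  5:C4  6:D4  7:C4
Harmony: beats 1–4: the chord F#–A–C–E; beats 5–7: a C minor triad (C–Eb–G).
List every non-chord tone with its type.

D5 (beat 2) — escape tone; D4 (beat 6) — neighbor tone.

The harmony at that moment is F# half-diminished seventh chord (F#, A, C, E); D5 is not a chord tone.
It is approached by step down from E5 and left by leap up to F#5.
Step in, leap out — an escape tone.
The harmony at that moment is C minor triad (C, Eb, G); D4 is not a chord tone.
It is approached by step up from C4 and left by step down to C4.
Step away and step back to the same note — a neighbor tone (upper neighbor).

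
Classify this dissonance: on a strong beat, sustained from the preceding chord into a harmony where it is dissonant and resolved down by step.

Approach: by preparation — the pitch is first a chord tone, then held (tied or repeated) while the harmony changes under it. Departure: down by step. Metric position: strong.
A prepared dissonance that resolves downward by step — a suspension. (The same figure resolving upward would be a retardation.)

Suspension.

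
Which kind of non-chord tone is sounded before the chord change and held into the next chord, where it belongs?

Approach: ahead of the chord change (typically by step), so it is dissonant against the current harmony. Departure: none — the same pitch is restated or held and is a chord tone of the new harmony.
Dissonant first, consonant once the harmony catches up: the note simply arrives early — an anticipation. (The reverse timing, consonant first and dissonant after the change, would be a suspension or retardation.)

Anticipation.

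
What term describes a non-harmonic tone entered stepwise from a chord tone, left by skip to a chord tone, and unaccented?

Approach: by step. Departure: by leap. Metric position: weak.
Step in, leap out, from a weak position — an escape tone (échappée). (It is the mirror image of the appoggiatura, which leaps in and steps out on a strong beat.)

Escape tone.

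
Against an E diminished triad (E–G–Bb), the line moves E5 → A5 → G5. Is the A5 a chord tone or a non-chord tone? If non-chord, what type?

Non-chord tone — an appoggiatura.

The harmony at that moment is E diminished triad (E, G, Bb); A5 is not a chord tone.
It is approached by leap up from E5 and left by step down to G5.
Leap in, step out — an appoggiatura.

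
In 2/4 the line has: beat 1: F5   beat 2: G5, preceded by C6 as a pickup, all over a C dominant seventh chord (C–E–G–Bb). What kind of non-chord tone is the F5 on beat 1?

The harmony at that moment is C dominant seventh chord (C, E, G, Bb); F5 is not a chord tone.
It is approached by leap down from C6 and left by step up to G5.
Leap in, step out, metrically accented — an appoggiatura.

Appoggiatura.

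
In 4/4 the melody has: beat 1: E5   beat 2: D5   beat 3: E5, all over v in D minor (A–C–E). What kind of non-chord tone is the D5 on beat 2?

Lower neighbor tone.

The harmony at that moment is A minor triad (A, C, E); D5 is not a chord tone.
It is approached by step down from E5 and left by step up to E5.
Step away and step back to the same note — a neighbor tone (lower neighbor).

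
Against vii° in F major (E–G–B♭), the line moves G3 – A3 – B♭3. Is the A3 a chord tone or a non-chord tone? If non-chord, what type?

Non-chord tone — a passing tone.

The harmony at that moment is E diminished triad (E, G, B♭); A3 is not a chord tone.
It is approached by step up from G3 and left by step up to B♭3.
Step in, step out in the same direction — a passing tone.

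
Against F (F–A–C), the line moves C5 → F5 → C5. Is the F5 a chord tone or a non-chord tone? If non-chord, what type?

Chord tone (the root of F major triad).

F major triad contains F, A, C; F is the root, so it is a chord tone.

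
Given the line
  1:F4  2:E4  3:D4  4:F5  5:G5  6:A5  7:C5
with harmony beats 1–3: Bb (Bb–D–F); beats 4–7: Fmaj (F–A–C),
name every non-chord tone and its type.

E4 (beat 2) — passing tone; G5 (beat 5) — passing tone.

The harmony at that moment is Bb major triad (Bb, D, F); E4 is not a chord tone.
It is approached by step down from F4 and left by step down to D4.
Step in, step out in the same direction — a passing tone.
The harmony at that moment is F major triad (F, A, C); G5 is not a chord tone.
It is approached by step up from F5 and left by step up to A5.
Step in, step out in the same direction — a passing tone.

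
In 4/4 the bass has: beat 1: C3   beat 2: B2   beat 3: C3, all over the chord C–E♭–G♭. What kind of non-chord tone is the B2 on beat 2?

The harmony at that moment is C diminished triad (C, E♭, G♭); B2 is not a chord tone.
It is approached by step down from C3 and left by step up to C3.
Step away and step back to the same note — a neighbor tone (lower neighbor).

Lower neighbor tone.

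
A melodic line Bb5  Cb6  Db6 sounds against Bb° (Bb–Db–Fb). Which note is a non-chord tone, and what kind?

Cb6 is a passing tone.

The harmony at that moment is Bb diminished triad (Bb, Db, Fb); Cb6 is not a chord tone.
It is approached by step up from Bb5 and left by step up to Db6.
Step in, step out in the same direction — a passing tone.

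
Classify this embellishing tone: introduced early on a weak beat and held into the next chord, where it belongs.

Approach: ahead of the chord change (typically by step), so it is dissonant against the current harmony. Departure: none — the same pitch is restated or held and is a chord tone of the new harmony.
Dissonant first, consonant once the harmony catches up: the note simply arrives early — an anticipation. (The reverse timing, consonant first and dissonant after the change, would be a suspension or retardation.)

Anticipation.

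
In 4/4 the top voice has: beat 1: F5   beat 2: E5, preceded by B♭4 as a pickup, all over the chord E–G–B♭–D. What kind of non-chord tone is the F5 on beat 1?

Appoggiatura.

The harmony at that moment is E half-diminished seventh chord (E, G, B♭, D); F5 is not a chord tone.
It is approached by leap up from B♭4 and left by step down to E5.
Leap in, step out, metrically accented — an appoggiatura.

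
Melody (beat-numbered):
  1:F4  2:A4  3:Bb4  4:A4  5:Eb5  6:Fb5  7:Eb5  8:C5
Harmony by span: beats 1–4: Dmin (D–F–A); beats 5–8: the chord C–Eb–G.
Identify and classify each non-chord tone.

The harmony at that moment is D minor triad (D, F, A); Bb4 is not a chord tone.
It is approached by step up from A4 and left by step down to A4.
Step away and step back to the same note — a neighbor tone (upper neighbor).
The harmony at that moment is C minor triad (C, Eb, G); Fb5 is not a chord tone.
It is approached by step up from Eb5 and left by step down to Eb5.
Step away and step back to the same note — a neighbor tone (upper neighbor).

Bb4 (beat 3) — neighbor tone; Fb5 (beat 6) — neighbor tone.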